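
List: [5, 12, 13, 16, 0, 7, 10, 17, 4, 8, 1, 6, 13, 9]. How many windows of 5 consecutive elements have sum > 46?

2

[5, 12, 13, 16, 0] → sum 46
[12, 13, 16, 0, 7] → sum 48  > 46 ✓
[13, 16, 0, 7, 10] → sum 46
[16, 0, 7, 10, 17] → sum 50  > 46 ✓
[0, 7, 10, 17, 4] → sum 38
[7, 10, 17, 4, 8] → sum 46
[10, 17, 4, 8, 1] → sum 40
[17, 4, 8, 1, 6] → sum 36
[4, 8, 1, 6, 13] → sum 32
[8, 1, 6, 13, 9] → sum 37
2 windows satisfy the condition.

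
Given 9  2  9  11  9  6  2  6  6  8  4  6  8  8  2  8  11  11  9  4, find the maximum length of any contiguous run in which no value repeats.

4

add 9: [9] len 1
add 2: [9, 2] len 2
add 9 (repeat 9, move left end past it): [2, 9] len 2
add 11: [2, 9, 11] len 3
add 9 (repeat 9, move left end past it): [11, 9] len 2
add 6: [11, 9, 6] len 3
add 2: [11, 9, 6, 2] len 4
add 6 (repeat 6, move left end past it): [2, 6] len 2
add 6 (repeat 6, move left end past it): [6] len 1
add 8: [6, 8] len 2
add 4: [6, 8, 4] len 3
add 6 (repeat 6, move left end past it): [8, 4, 6] len 3
add 8 (repeat 8, move left end past it): [4, 6, 8] len 3
add 8 (repeat 8, move left end past it): [8] len 1
add 2: [8, 2] len 2
add 8 (repeat 8, move left end past it): [2, 8] len 2
add 11: [2, 8, 11] len 3
add 11 (repeat 11, move left end past it): [11] len 1
add 9: [11, 9] len 2
add 4: [11, 9, 4] len 3
Longest all-distinct length: 4.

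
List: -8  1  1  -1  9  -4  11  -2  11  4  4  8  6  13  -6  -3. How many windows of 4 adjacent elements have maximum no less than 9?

11

(-8, 1, 1, -1) → max 1
(1, 1, -1, 9) → max 9  ≥ 9 ✓
(1, -1, 9, -4) → max 9  ≥ 9 ✓
(-1, 9, -4, 11) → max 11  ≥ 9 ✓
(9, -4, 11, -2) → max 11  ≥ 9 ✓
(-4, 11, -2, 11) → max 11  ≥ 9 ✓
(11, -2, 11, 4) → max 11  ≥ 9 ✓
(-2, 11, 4, 4) → max 11  ≥ 9 ✓
(11, 4, 4, 8) → max 11  ≥ 9 ✓
(4, 4, 8, 6) → max 8
(4, 8, 6, 13) → max 13  ≥ 9 ✓
(8, 6, 13, -6) → max 13  ≥ 9 ✓
(6, 13, -6, -3) → max 13  ≥ 9 ✓
11 windows satisfy the condition.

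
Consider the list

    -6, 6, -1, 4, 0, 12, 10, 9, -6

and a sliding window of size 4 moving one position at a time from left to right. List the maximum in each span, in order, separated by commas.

6, 6, 12, 12, 12, 12

Sliding a size-4 window across the 9 values:
(-6, 6, -1, 4) → max 6
(6, -1, 4, 0) → max 6
(-1, 4, 0, 12) → max 12
(4, 0, 12, 10) → max 12
(0, 12, 10, 9) → max 12
(12, 10, 9, -6) → max 12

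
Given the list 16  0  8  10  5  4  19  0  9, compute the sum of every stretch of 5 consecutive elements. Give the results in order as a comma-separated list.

[16, 0, 8, 10, 5] → sum 39
[0, 8, 10, 5, 4] → sum 27
[8, 10, 5, 4, 19] → sum 46
[10, 5, 4, 19, 0] → sum 38
[5, 4, 19, 0, 9] → sum 37

39, 27, 46, 38, 37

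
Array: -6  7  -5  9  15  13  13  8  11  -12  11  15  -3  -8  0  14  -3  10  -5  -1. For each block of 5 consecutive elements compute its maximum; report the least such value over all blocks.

-6 7 -5 9 15 → max 15
7 -5 9 15 13 → max 15
-5 9 15 13 13 → max 15
9 15 13 13 8 → max 15
15 13 13 8 11 → max 15
13 13 8 11 -12 → max 13
13 8 11 -12 11 → max 13
8 11 -12 11 15 → max 15
11 -12 11 15 -3 → max 15
-12 11 15 -3 -8 → max 15
11 15 -3 -8 0 → max 15
15 -3 -8 0 14 → max 15
-3 -8 0 14 -3 → max 14
-8 0 14 -3 10 → max 14
0 14 -3 10 -5 → max 14
14 -3 10 -5 -1 → max 14
Least of these is 13.

13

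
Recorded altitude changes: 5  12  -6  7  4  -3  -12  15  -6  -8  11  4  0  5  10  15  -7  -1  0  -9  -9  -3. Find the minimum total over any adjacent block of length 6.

-29

5 12 -6 7 4 -3 → sum 19
12 -6 7 4 -3 -12 → sum 2
-6 7 4 -3 -12 15 → sum 5
7 4 -3 -12 15 -6 → sum 5
4 -3 -12 15 -6 -8 → sum -10
-3 -12 15 -6 -8 11 → sum -3
-12 15 -6 -8 11 4 → sum 4
15 -6 -8 11 4 0 → sum 16
-6 -8 11 4 0 5 → sum 6
-8 11 4 0 5 10 → sum 22
11 4 0 5 10 15 → sum 45
4 0 5 10 15 -7 → sum 27
0 5 10 15 -7 -1 → sum 22
5 10 15 -7 -1 0 → sum 22
10 15 -7 -1 0 -9 → sum 8
15 -7 -1 0 -9 -9 → sum -11
-7 -1 0 -9 -9 -3 → sum -29
Minimum of these is -29.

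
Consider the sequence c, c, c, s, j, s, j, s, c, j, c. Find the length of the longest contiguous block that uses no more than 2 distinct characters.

[c] 1 distinct, len 1
[c, c] 1 distinct, len 2
[c, c, c] 1 distinct, len 3
[c, c, c, s] 2 distinct, len 4
[s, j] 2 distinct, len 2
[s, j, s] 2 distinct, len 3
[s, j, s, j] 2 distinct, len 4
[s, j, s, j, s] 2 distinct, len 5
[s, c] 2 distinct, len 2
[c, j] 2 distinct, len 2
[c, j, c] 2 distinct, len 3
Longest length with ≤2 distinct: 5.

5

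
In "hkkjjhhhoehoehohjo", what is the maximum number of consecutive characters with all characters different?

add h: [h] len 1
add k: [h, k] len 2
add k (repeat k, move left end past it): [k] len 1
add j: [k, j] len 2
add j (repeat j, move left end past it): [j] len 1
add h: [j, h] len 2
add h (repeat h, move left end past it): [h] len 1
add h (repeat h, move left end past it): [h] len 1
add o: [h, o] len 2
add e: [h, o, e] len 3
add h (repeat h, move left end past it): [o, e, h] len 3
add o (repeat o, move left end past it): [e, h, o] len 3
add e (repeat e, move left end past it): [h, o, e] len 3
add h (repeat h, move left end past it): [o, e, h] len 3
add o (repeat o, move left end past it): [e, h, o] len 3
add h (repeat h, move left end past it): [o, h] len 2
add j: [o, h, j] len 3
add o (repeat o, move left end past it): [h, j, o] len 3
Longest all-distinct length: 3.

3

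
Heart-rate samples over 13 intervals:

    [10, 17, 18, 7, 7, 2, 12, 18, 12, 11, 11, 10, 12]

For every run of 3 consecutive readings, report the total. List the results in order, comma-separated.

Sliding a size-3 window across the 13 values:
(10, 17, 18) → sum 45
(17, 18, 7) → sum 42
(18, 7, 7) → sum 32
(7, 7, 2) → sum 16
(7, 2, 12) → sum 21
(2, 12, 18) → sum 32
(12, 18, 12) → sum 42
(18, 12, 11) → sum 41
(12, 11, 11) → sum 34
(11, 11, 10) → sum 32
(11, 10, 12) → sum 33

45, 42, 32, 16, 21, 32, 42, 41, 34, 32, 33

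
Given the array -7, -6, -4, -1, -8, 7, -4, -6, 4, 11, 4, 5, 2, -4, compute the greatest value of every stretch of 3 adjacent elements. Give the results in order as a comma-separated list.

-4, -1, -1, 7, 7, 7, 4, 11, 11, 11, 5, 5

Sliding a size-3 window across the 14 values:
[-7, -6, -4] → max -4
[-6, -4, -1] → max -1
[-4, -1, -8] → max -1
[-1, -8, 7] → max 7
[-8, 7, -4] → max 7
[7, -4, -6] → max 7
[-4, -6, 4] → max 4
[-6, 4, 11] → max 11
[4, 11, 4] → max 11
[11, 4, 5] → max 11
[4, 5, 2] → max 5
[5, 2, -4] → max 5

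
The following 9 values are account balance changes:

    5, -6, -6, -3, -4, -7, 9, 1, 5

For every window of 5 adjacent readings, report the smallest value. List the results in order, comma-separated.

[5, -6, -6, -3, -4] → min -6
[-6, -6, -3, -4, -7] → min -7
[-6, -3, -4, -7, 9] → min -7
[-3, -4, -7, 9, 1] → min -7
[-4, -7, 9, 1, 5] → min -7

-6, -7, -7, -7, -7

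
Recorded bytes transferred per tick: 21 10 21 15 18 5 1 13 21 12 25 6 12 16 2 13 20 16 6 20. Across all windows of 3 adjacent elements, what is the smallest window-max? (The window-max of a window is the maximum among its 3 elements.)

13

Window maxs for each of the 18 positions:
[21, 10, 21] → max 21
[10, 21, 15] → max 21
[21, 15, 18] → max 21
[15, 18, 5] → max 18
[18, 5, 1] → max 18
[5, 1, 13] → max 13
[1, 13, 21] → max 21
[13, 21, 12] → max 21
[21, 12, 25] → max 25
[12, 25, 6] → max 25
[25, 6, 12] → max 25
[6, 12, 16] → max 16
[12, 16, 2] → max 16
[16, 2, 13] → max 16
[2, 13, 20] → max 20
[13, 20, 16] → max 20
[20, 16, 6] → max 20
[16, 6, 20] → max 20
Smallest of these is 13.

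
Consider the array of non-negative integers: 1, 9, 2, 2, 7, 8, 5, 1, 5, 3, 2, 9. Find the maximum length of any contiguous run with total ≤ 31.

7

[1] sum 1 len 1
[1, 9] sum 10 len 2
[1, 9, 2] sum 12 len 3
[1, 9, 2, 2] sum 14 len 4
[1, 9, 2, 2, 7] sum 21 len 5
[1, 9, 2, 2, 7, 8] sum 29 len 6
[2, 2, 7, 8, 5] sum 24 len 5
[2, 2, 7, 8, 5, 1] sum 25 len 6
[2, 2, 7, 8, 5, 1, 5] sum 30 len 7
[2, 7, 8, 5, 1, 5, 3] sum 31 len 7
[7, 8, 5, 1, 5, 3, 2] sum 31 len 7
[5, 1, 5, 3, 2, 9] sum 25 len 6
Longest length seen: 7.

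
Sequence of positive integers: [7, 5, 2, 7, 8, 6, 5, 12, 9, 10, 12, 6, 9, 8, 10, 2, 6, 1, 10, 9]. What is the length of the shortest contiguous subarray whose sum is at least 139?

20

Extend right; whenever the sum reaches 139, record the length and shrink from the left:
add 7: running sum 7 < 139
add 5: running sum 12 < 139
add 2: running sum 14 < 139
add 7: running sum 21 < 139
add 8: running sum 29 < 139
add 6: running sum 35 < 139
add 5: running sum 40 < 139
add 12: running sum 52 < 139
add 9: running sum 61 < 139
add 10: running sum 71 < 139
add 12: running sum 83 < 139
add 6: running sum 89 < 139
add 9: running sum 98 < 139
add 8: running sum 106 < 139
add 10: running sum 116 < 139
add 2: running sum 118 < 139
add 6: running sum 124 < 139
add 1: running sum 125 < 139
add 10: running sum 135 < 139
add 9: shortest ending here [7, 5, 2, 7, 8, 6, 5, 12, 9, 10, 12, 6, 9, 8, 10, 2, 6, 1, 10, 9] sum 144, len 20
Shortest qualifying length: 20.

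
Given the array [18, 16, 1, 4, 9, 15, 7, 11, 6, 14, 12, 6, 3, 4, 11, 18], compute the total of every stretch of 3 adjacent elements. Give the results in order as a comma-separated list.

Sliding a size-3 window across the 16 values:
(18, 16, 1) → sum 35
(16, 1, 4) → sum 21
(1, 4, 9) → sum 14
(4, 9, 15) → sum 28
(9, 15, 7) → sum 31
(15, 7, 11) → sum 33
(7, 11, 6) → sum 24
(11, 6, 14) → sum 31
(6, 14, 12) → sum 32
(14, 12, 6) → sum 32
(12, 6, 3) → sum 21
(6, 3, 4) → sum 13
(3, 4, 11) → sum 18
(4, 11, 18) → sum 33

35, 21, 14, 28, 31, 33, 24, 31, 32, 32, 21, 13, 18, 33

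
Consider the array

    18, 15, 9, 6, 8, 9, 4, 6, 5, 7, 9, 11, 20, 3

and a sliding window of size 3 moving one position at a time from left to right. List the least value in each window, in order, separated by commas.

[18, 15, 9] → min 9
[15, 9, 6] → min 6
[9, 6, 8] → min 6
[6, 8, 9] → min 6
[8, 9, 4] → min 4
[9, 4, 6] → min 4
[4, 6, 5] → min 4
[6, 5, 7] → min 5
[5, 7, 9] → min 5
[7, 9, 11] → min 7
[9, 11, 20] → min 9
[11, 20, 3] → min 3

9, 6, 6, 6, 4, 4, 4, 5, 5, 7, 9, 3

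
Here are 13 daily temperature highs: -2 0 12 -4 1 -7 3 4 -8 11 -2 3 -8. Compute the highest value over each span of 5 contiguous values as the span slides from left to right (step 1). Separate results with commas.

-2 0 12 -4 1 → max 12
0 12 -4 1 -7 → max 12
12 -4 1 -7 3 → max 12
-4 1 -7 3 4 → max 4
1 -7 3 4 -8 → max 4
-7 3 4 -8 11 → max 11
3 4 -8 11 -2 → max 11
4 -8 11 -2 3 → max 11
-8 11 -2 3 -8 → max 11

12, 12, 12, 4, 4, 11, 11, 11, 11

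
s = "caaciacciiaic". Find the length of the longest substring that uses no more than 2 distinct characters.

[c] 1 distinct, len 1
[c, a] 2 distinct, len 2
[c, a, a] 2 distinct, len 3
[c, a, a, c] 2 distinct, len 4
[c, i] 2 distinct, len 2
[i, a] 2 distinct, len 2
[a, c] 2 distinct, len 2
[a, c, c] 2 distinct, len 3
[c, c, i] 2 distinct, len 3
[c, c, i, i] 2 distinct, len 4
[i, i, a] 2 distinct, len 3
[i, i, a, i] 2 distinct, len 4
[i, c] 2 distinct, len 2
Longest length with ≤2 distinct: 4.

4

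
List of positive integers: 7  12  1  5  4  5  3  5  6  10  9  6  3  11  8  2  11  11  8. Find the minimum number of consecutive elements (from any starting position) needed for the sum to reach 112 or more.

17

Extend right; whenever the sum reaches 112, record the length and shrink from the left:
add 7: running sum 7 < 112
add 12: running sum 19 < 112
add 1: running sum 20 < 112
add 5: running sum 25 < 112
add 4: running sum 29 < 112
add 5: running sum 34 < 112
add 3: running sum 37 < 112
add 5: running sum 42 < 112
add 6: running sum 48 < 112
add 10: running sum 58 < 112
add 9: running sum 67 < 112
add 6: running sum 73 < 112
add 3: running sum 76 < 112
add 11: running sum 87 < 112
add 8: running sum 95 < 112
add 2: running sum 97 < 112
add 11: running sum 108 < 112
add 11: shortest ending here [12, 1, 5, 4, 5, 3, 5, 6, 10, 9, 6, 3, 11, 8, 2, 11, 11] sum 112, len 17
add 8: shortest ending here [12, 1, 5, 4, 5, 3, 5, 6, 10, 9, 6, 3, 11, 8, 2, 11, 11, 8] sum 120, len 18
Shortest qualifying length: 17.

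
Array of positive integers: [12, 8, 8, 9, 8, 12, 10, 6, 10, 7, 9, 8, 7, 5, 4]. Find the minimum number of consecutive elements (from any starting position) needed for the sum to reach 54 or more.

6

add 12: running sum 12 < 54
add 8: running sum 20 < 54
add 8: running sum 28 < 54
add 9: running sum 37 < 54
add 8: running sum 45 < 54
end 5: [12, 8, 8, 9, 8, 12] sum 57, len 6
end 6: [8, 8, 9, 8, 12, 10] sum 55, len 6
end 7: [8, 8, 9, 8, 12, 10, 6] sum 61, len 7
end 8: [9, 8, 12, 10, 6, 10] sum 55, len 6
end 9: [9, 8, 12, 10, 6, 10, 7] sum 62, len 7
end 10: [12, 10, 6, 10, 7, 9] sum 54, len 6
end 11: [12, 10, 6, 10, 7, 9, 8] sum 62, len 7
end 12: [10, 6, 10, 7, 9, 8, 7] sum 57, len 7
end 13: [10, 6, 10, 7, 9, 8, 7, 5] sum 62, len 8
end 14: [6, 10, 7, 9, 8, 7, 5, 4] sum 56, len 8
Shortest qualifying length: 6.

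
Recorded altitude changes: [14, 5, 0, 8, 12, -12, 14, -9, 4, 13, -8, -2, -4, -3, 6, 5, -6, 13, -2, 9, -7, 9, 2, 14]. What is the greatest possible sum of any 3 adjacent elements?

Window sums for each of the 22 positions:
[14, 5, 0] → sum 19
[5, 0, 8] → sum 13
[0, 8, 12] → sum 20
[8, 12, -12] → sum 8
[12, -12, 14] → sum 14
[-12, 14, -9] → sum -7
[14, -9, 4] → sum 9
[-9, 4, 13] → sum 8
[4, 13, -8] → sum 9
[13, -8, -2] → sum 3
[-8, -2, -4] → sum -14
[-2, -4, -3] → sum -9
[-4, -3, 6] → sum -1
[-3, 6, 5] → sum 8
[6, 5, -6] → sum 5
[5, -6, 13] → sum 12
[-6, 13, -2] → sum 5
[13, -2, 9] → sum 20
[-2, 9, -7] → sum 0
[9, -7, 9] → sum 11
[-7, 9, 2] → sum 4
[9, 2, 14] → sum 25
Greatest of these is 25.

25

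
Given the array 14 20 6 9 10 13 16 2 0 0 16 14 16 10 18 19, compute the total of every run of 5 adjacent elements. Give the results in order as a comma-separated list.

59, 58, 54, 50, 41, 31, 34, 32, 46, 56, 74, 77

Sliding a size-5 window across the 16 values:
[14, 20, 6, 9, 10] → sum 59
[20, 6, 9, 10, 13] → sum 58
[6, 9, 10, 13, 16] → sum 54
[9, 10, 13, 16, 2] → sum 50
[10, 13, 16, 2, 0] → sum 41
[13, 16, 2, 0, 0] → sum 31
[16, 2, 0, 0, 16] → sum 34
[2, 0, 0, 16, 14] → sum 32
[0, 0, 16, 14, 16] → sum 46
[0, 16, 14, 16, 10] → sum 56
[16, 14, 16, 10, 18] → sum 74
[14, 16, 10, 18, 19] → sum 77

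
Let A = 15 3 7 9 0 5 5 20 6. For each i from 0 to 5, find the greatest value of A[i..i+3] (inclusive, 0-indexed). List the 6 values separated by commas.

15, 9, 9, 9, 20, 20

(15, 3, 7, 9) → max 15
(3, 7, 9, 0) → max 9
(7, 9, 0, 5) → max 9
(9, 0, 5, 5) → max 9
(0, 5, 5, 20) → max 20
(5, 5, 20, 6) → max 20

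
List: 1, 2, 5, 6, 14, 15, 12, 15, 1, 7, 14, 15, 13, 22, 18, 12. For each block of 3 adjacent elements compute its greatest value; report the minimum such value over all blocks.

5

Window maxs for each of the 14 positions:
[1, 2, 5] → max 5
[2, 5, 6] → max 6
[5, 6, 14] → max 14
[6, 14, 15] → max 15
[14, 15, 12] → max 15
[15, 12, 15] → max 15
[12, 15, 1] → max 15
[15, 1, 7] → max 15
[1, 7, 14] → max 14
[7, 14, 15] → max 15
[14, 15, 13] → max 15
[15, 13, 22] → max 22
[13, 22, 18] → max 22
[22, 18, 12] → max 22
Minimum of these is 5.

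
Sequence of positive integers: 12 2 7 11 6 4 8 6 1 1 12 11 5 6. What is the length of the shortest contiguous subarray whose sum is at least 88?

add 12: running sum 12 < 88
add 2: running sum 14 < 88
add 7: running sum 21 < 88
add 11: running sum 32 < 88
add 6: running sum 38 < 88
add 4: running sum 42 < 88
add 8: running sum 50 < 88
add 6: running sum 56 < 88
add 1: running sum 57 < 88
add 1: running sum 58 < 88
add 12: running sum 70 < 88
add 11: running sum 81 < 88
add 5: running sum 86 < 88
add 6: shortest ending here [12, 2, 7, 11, 6, 4, 8, 6, 1, 1, 12, 11, 5, 6] sum 92, len 14
Shortest qualifying length: 14.

14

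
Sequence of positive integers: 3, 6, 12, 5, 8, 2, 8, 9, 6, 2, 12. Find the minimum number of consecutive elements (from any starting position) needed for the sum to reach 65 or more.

add 3: running sum 3 < 65
add 6: running sum 9 < 65
add 12: running sum 21 < 65
add 5: running sum 26 < 65
add 8: running sum 34 < 65
add 2: running sum 36 < 65
add 8: running sum 44 < 65
add 9: running sum 53 < 65
add 6: running sum 59 < 65
add 2: running sum 61 < 65
add 12: shortest ending here [6, 12, 5, 8, 2, 8, 9, 6, 2, 12] sum 70, len 10
Shortest qualifying length: 10.

10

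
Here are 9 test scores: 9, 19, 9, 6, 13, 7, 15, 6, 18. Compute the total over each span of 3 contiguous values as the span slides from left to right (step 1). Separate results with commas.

Sliding a size-3 window across the 9 values:
9 19 9 → sum 37
19 9 6 → sum 34
9 6 13 → sum 28
6 13 7 → sum 26
13 7 15 → sum 35
7 15 6 → sum 28
15 6 18 → sum 39

37, 34, 28, 26, 35, 28, 39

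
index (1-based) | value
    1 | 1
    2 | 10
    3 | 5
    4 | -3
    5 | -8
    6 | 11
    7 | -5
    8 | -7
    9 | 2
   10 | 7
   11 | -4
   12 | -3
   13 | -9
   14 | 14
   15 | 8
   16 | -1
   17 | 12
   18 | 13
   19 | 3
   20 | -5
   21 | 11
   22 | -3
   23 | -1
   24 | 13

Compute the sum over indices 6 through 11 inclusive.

4

Elements at indices 6..11: 11, -5, -7, 2, 7, -4
sum(11, -5, -7, 2, 7, -4) = 4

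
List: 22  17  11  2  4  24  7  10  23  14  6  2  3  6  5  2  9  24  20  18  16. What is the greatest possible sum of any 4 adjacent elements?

78

[22, 17, 11, 2] → sum 52
[17, 11, 2, 4] → sum 34
[11, 2, 4, 24] → sum 41
[2, 4, 24, 7] → sum 37
[4, 24, 7, 10] → sum 45
[24, 7, 10, 23] → sum 64
[7, 10, 23, 14] → sum 54
[10, 23, 14, 6] → sum 53
[23, 14, 6, 2] → sum 45
[14, 6, 2, 3] → sum 25
[6, 2, 3, 6] → sum 17
[2, 3, 6, 5] → sum 16
[3, 6, 5, 2] → sum 16
[6, 5, 2, 9] → sum 22
[5, 2, 9, 24] → sum 40
[2, 9, 24, 20] → sum 55
[9, 24, 20, 18] → sum 71
[24, 20, 18, 16] → sum 78
Greatest of these is 78.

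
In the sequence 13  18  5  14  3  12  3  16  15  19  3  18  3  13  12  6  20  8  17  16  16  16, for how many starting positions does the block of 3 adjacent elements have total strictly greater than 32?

13

13 18 5 → sum 36  > 32 ✓
18 5 14 → sum 37  > 32 ✓
5 14 3 → sum 22
14 3 12 → sum 29
3 12 3 → sum 18
12 3 16 → sum 31
3 16 15 → sum 34  > 32 ✓
16 15 19 → sum 50  > 32 ✓
15 19 3 → sum 37  > 32 ✓
19 3 18 → sum 40  > 32 ✓
3 18 3 → sum 24
18 3 13 → sum 34  > 32 ✓
3 13 12 → sum 28
13 12 6 → sum 31
12 6 20 → sum 38  > 32 ✓
6 20 8 → sum 34  > 32 ✓
20 8 17 → sum 45  > 32 ✓
8 17 16 → sum 41  > 32 ✓
17 16 16 → sum 49  > 32 ✓
16 16 16 → sum 48  > 32 ✓
13 windows satisfy the condition.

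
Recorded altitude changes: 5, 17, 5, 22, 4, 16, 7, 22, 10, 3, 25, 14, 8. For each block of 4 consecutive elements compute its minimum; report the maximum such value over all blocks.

Window mins for each of the 10 positions:
[5, 17, 5, 22] → min 5
[17, 5, 22, 4] → min 4
[5, 22, 4, 16] → min 4
[22, 4, 16, 7] → min 4
[4, 16, 7, 22] → min 4
[16, 7, 22, 10] → min 7
[7, 22, 10, 3] → min 3
[22, 10, 3, 25] → min 3
[10, 3, 25, 14] → min 3
[3, 25, 14, 8] → min 3
Maximum of these is 7.

7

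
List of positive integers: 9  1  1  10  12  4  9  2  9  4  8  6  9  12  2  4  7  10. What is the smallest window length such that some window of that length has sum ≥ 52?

add 9: running sum 9 < 52
add 1: running sum 10 < 52
add 1: running sum 11 < 52
add 10: running sum 21 < 52
add 12: running sum 33 < 52
add 4: running sum 37 < 52
add 9: running sum 46 < 52
add 2: running sum 48 < 52
add 9: shortest ending here [9, 1, 1, 10, 12, 4, 9, 2, 9] sum 57, len 9
add 4: shortest ending here [1, 1, 10, 12, 4, 9, 2, 9, 4] sum 52, len 9
add 8: shortest ending here [10, 12, 4, 9, 2, 9, 4, 8] sum 58, len 8
add 6: shortest ending here [12, 4, 9, 2, 9, 4, 8, 6] sum 54, len 8
add 9: shortest ending here [12, 4, 9, 2, 9, 4, 8, 6, 9] sum 63, len 9
add 12: shortest ending here [9, 2, 9, 4, 8, 6, 9, 12] sum 59, len 8
add 2: shortest ending here [2, 9, 4, 8, 6, 9, 12, 2] sum 52, len 8
add 4: shortest ending here [9, 4, 8, 6, 9, 12, 2, 4] sum 54, len 8
add 7: shortest ending here [4, 8, 6, 9, 12, 2, 4, 7] sum 52, len 8
add 10: shortest ending here [8, 6, 9, 12, 2, 4, 7, 10] sum 58, len 8
Shortest qualifying length: 8.

8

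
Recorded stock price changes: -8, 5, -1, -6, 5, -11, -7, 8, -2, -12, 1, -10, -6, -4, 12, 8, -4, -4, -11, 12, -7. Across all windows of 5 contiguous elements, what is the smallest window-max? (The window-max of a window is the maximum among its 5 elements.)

Each size-5 window and its max:
(-8, 5, -1, -6, 5) → max 5
(5, -1, -6, 5, -11) → max 5
(-1, -6, 5, -11, -7) → max 5
(-6, 5, -11, -7, 8) → max 8
(5, -11, -7, 8, -2) → max 8
(-11, -7, 8, -2, -12) → max 8
(-7, 8, -2, -12, 1) → max 8
(8, -2, -12, 1, -10) → max 8
(-2, -12, 1, -10, -6) → max 1
(-12, 1, -10, -6, -4) → max 1
(1, -10, -6, -4, 12) → max 12
(-10, -6, -4, 12, 8) → max 12
(-6, -4, 12, 8, -4) → max 12
(-4, 12, 8, -4, -4) → max 12
(12, 8, -4, -4, -11) → max 12
(8, -4, -4, -11, 12) → max 12
(-4, -4, -11, 12, -7) → max 12
Smallest of these is 1.

1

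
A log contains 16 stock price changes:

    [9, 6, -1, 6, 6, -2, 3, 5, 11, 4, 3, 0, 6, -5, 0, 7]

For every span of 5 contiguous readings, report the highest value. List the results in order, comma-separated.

(9, 6, -1, 6, 6) → max 9
(6, -1, 6, 6, -2) → max 6
(-1, 6, 6, -2, 3) → max 6
(6, 6, -2, 3, 5) → max 6
(6, -2, 3, 5, 11) → max 11
(-2, 3, 5, 11, 4) → max 11
(3, 5, 11, 4, 3) → max 11
(5, 11, 4, 3, 0) → max 11
(11, 4, 3, 0, 6) → max 11
(4, 3, 0, 6, -5) → max 6
(3, 0, 6, -5, 0) → max 6
(0, 6, -5, 0, 7) → max 7

9, 6, 6, 6, 11, 11, 11, 11, 11, 6, 6, 7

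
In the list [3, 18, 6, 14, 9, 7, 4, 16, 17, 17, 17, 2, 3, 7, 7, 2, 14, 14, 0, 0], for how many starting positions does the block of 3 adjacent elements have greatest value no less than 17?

[3, 18, 6] → max 18  ≥ 17 ✓
[18, 6, 14] → max 18  ≥ 17 ✓
[6, 14, 9] → max 14
[14, 9, 7] → max 14
[9, 7, 4] → max 9
[7, 4, 16] → max 16
[4, 16, 17] → max 17  ≥ 17 ✓
[16, 17, 17] → max 17  ≥ 17 ✓
[17, 17, 17] → max 17  ≥ 17 ✓
[17, 17, 2] → max 17  ≥ 17 ✓
[17, 2, 3] → max 17  ≥ 17 ✓
[2, 3, 7] → max 7
[3, 7, 7] → max 7
[7, 7, 2] → max 7
[7, 2, 14] → max 14
[2, 14, 14] → max 14
[14, 14, 0] → max 14
[14, 0, 0] → max 14
7 windows satisfy the condition.

7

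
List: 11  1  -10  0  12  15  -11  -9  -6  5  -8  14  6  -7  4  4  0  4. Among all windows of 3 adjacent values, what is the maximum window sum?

27

Window sums for each of the 16 positions:
(11, 1, -10) → sum 2
(1, -10, 0) → sum -9
(-10, 0, 12) → sum 2
(0, 12, 15) → sum 27
(12, 15, -11) → sum 16
(15, -11, -9) → sum -5
(-11, -9, -6) → sum -26
(-9, -6, 5) → sum -10
(-6, 5, -8) → sum -9
(5, -8, 14) → sum 11
(-8, 14, 6) → sum 12
(14, 6, -7) → sum 13
(6, -7, 4) → sum 3
(-7, 4, 4) → sum 1
(4, 4, 0) → sum 8
(4, 0, 4) → sum 8
Maximum of these is 27.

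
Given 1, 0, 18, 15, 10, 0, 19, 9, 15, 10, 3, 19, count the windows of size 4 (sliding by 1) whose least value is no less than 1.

3

[1, 0, 18, 15] → min 0
[0, 18, 15, 10] → min 0
[18, 15, 10, 0] → min 0
[15, 10, 0, 19] → min 0
[10, 0, 19, 9] → min 0
[0, 19, 9, 15] → min 0
[19, 9, 15, 10] → min 9  ≥ 1 ✓
[9, 15, 10, 3] → min 3  ≥ 1 ✓
[15, 10, 3, 19] → min 3  ≥ 1 ✓
3 windows satisfy the condition.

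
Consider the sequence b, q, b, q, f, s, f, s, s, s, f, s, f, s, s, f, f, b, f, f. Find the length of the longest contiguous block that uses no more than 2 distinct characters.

13

Extend right; when distinct count exceeds 2, shrink from the left:
add b: window [b] (1 distinct), len 1
add q: window [b, q] (2 distinct), len 2
add b: window [b, q, b] (2 distinct), len 3
add q: window [b, q, b, q] (2 distinct), len 4
add f: window [q, f] (2 distinct), len 2
add s: window [f, s] (2 distinct), len 2
add f: window [f, s, f] (2 distinct), len 3
add s: window [f, s, f, s] (2 distinct), len 4
add s: window [f, s, f, s, s] (2 distinct), len 5
add s: window [f, s, f, s, s, s] (2 distinct), len 6
add f: window [f, s, f, s, s, s, f] (2 distinct), len 7
add s: window [f, s, f, s, s, s, f, s] (2 distinct), len 8
add f: window [f, s, f, s, s, s, f, s, f] (2 distinct), len 9
add s: window [f, s, f, s, s, s, f, s, f, s] (2 distinct), len 10
add s: window [f, s, f, s, s, s, f, s, f, s, s] (2 distinct), len 11
add f: window [f, s, f, s, s, s, f, s, f, s, s, f] (2 distinct), len 12
add f: window [f, s, f, s, s, s, f, s, f, s, s, f, f] (2 distinct), len 13
add b: window [f, f, b] (2 distinct), len 3
add f: window [f, f, b, f] (2 distinct), len 4
add f: window [f, f, b, f, f] (2 distinct), len 5
Longest length with ≤2 distinct: 13.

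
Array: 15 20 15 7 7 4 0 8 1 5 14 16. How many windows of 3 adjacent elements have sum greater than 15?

15 20 15 → sum 50  > 15 ✓
20 15 7 → sum 42  > 15 ✓
15 7 7 → sum 29  > 15 ✓
7 7 4 → sum 18  > 15 ✓
7 4 0 → sum 11
4 0 8 → sum 12
0 8 1 → sum 9
8 1 5 → sum 14
1 5 14 → sum 20  > 15 ✓
5 14 16 → sum 35  > 15 ✓
6 windows satisfy the condition.

6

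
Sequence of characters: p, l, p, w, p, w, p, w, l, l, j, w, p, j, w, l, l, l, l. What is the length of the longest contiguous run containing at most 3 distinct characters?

10

[p] 1 distinct, len 1
[p, l] 2 distinct, len 2
[p, l, p] 2 distinct, len 3
[p, l, p, w] 3 distinct, len 4
[p, l, p, w, p] 3 distinct, len 5
[p, l, p, w, p, w] 3 distinct, len 6
[p, l, p, w, p, w, p] 3 distinct, len 7
[p, l, p, w, p, w, p, w] 3 distinct, len 8
[p, l, p, w, p, w, p, w, l] 3 distinct, len 9
[p, l, p, w, p, w, p, w, l, l] 3 distinct, len 10
[w, l, l, j] 3 distinct, len 4
[w, l, l, j, w] 3 distinct, len 5
[j, w, p] 3 distinct, len 3
[j, w, p, j] 3 distinct, len 4
[j, w, p, j, w] 3 distinct, len 5
[j, w, l] 3 distinct, len 3
[j, w, l, l] 3 distinct, len 4
[j, w, l, l, l] 3 distinct, len 5
[j, w, l, l, l, l] 3 distinct, len 6
Longest length with ≤3 distinct: 10.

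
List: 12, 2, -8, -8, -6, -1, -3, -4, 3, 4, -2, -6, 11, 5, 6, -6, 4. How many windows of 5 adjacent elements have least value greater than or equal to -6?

9

[12, 2, -8, -8, -6] → min -8
[2, -8, -8, -6, -1] → min -8
[-8, -8, -6, -1, -3] → min -8
[-8, -6, -1, -3, -4] → min -8
[-6, -1, -3, -4, 3] → min -6  ≥ -6 ✓
[-1, -3, -4, 3, 4] → min -4  ≥ -6 ✓
[-3, -4, 3, 4, -2] → min -4  ≥ -6 ✓
[-4, 3, 4, -2, -6] → min -6  ≥ -6 ✓
[3, 4, -2, -6, 11] → min -6  ≥ -6 ✓
[4, -2, -6, 11, 5] → min -6  ≥ -6 ✓
[-2, -6, 11, 5, 6] → min -6  ≥ -6 ✓
[-6, 11, 5, 6, -6] → min -6  ≥ -6 ✓
[11, 5, 6, -6, 4] → min -6  ≥ -6 ✓
9 windows satisfy the condition.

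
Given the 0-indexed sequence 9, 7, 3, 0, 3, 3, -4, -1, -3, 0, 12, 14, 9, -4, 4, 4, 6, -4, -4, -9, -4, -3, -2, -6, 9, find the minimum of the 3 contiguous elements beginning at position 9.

0

Elements at indices 9..11: 0, 12, 14
min(0, 12, 14) = 0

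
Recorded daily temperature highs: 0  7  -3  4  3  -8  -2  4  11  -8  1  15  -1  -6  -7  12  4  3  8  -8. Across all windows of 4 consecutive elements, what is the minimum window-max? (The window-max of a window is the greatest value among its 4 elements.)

4

Window maxs for each of the 17 positions:
(0, 7, -3, 4) → max 7
(7, -3, 4, 3) → max 7
(-3, 4, 3, -8) → max 4
(4, 3, -8, -2) → max 4
(3, -8, -2, 4) → max 4
(-8, -2, 4, 11) → max 11
(-2, 4, 11, -8) → max 11
(4, 11, -8, 1) → max 11
(11, -8, 1, 15) → max 15
(-8, 1, 15, -1) → max 15
(1, 15, -1, -6) → max 15
(15, -1, -6, -7) → max 15
(-1, -6, -7, 12) → max 12
(-6, -7, 12, 4) → max 12
(-7, 12, 4, 3) → max 12
(12, 4, 3, 8) → max 12
(4, 3, 8, -8) → max 8
Minimum of these is 4.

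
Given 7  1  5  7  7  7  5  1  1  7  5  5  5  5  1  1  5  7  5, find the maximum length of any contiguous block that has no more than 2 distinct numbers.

[7] 1 distinct, len 1
[7, 1] 2 distinct, len 2
[1, 5] 2 distinct, len 2
[5, 7] 2 distinct, len 2
[5, 7, 7] 2 distinct, len 3
[5, 7, 7, 7] 2 distinct, len 4
[5, 7, 7, 7, 5] 2 distinct, len 5
[5, 1] 2 distinct, len 2
[5, 1, 1] 2 distinct, len 3
[1, 1, 7] 2 distinct, len 3
[7, 5] 2 distinct, len 2
[7, 5, 5] 2 distinct, len 3
[7, 5, 5, 5] 2 distinct, len 4
[7, 5, 5, 5, 5] 2 distinct, len 5
[5, 5, 5, 5, 1] 2 distinct, len 5
[5, 5, 5, 5, 1, 1] 2 distinct, len 6
[5, 5, 5, 5, 1, 1, 5] 2 distinct, len 7
[5, 7] 2 distinct, len 2
[5, 7, 5] 2 distinct, len 3
Longest length with ≤2 distinct: 7.

7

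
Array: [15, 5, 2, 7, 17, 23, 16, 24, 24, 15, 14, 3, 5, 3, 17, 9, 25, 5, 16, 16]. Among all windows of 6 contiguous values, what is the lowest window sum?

Window sums for each of the 15 positions:
(15, 5, 2, 7, 17, 23) → sum 69
(5, 2, 7, 17, 23, 16) → sum 70
(2, 7, 17, 23, 16, 24) → sum 89
(7, 17, 23, 16, 24, 24) → sum 111
(17, 23, 16, 24, 24, 15) → sum 119
(23, 16, 24, 24, 15, 14) → sum 116
(16, 24, 24, 15, 14, 3) → sum 96
(24, 24, 15, 14, 3, 5) → sum 85
(24, 15, 14, 3, 5, 3) → sum 64
(15, 14, 3, 5, 3, 17) → sum 57
(14, 3, 5, 3, 17, 9) → sum 51
(3, 5, 3, 17, 9, 25) → sum 62
(5, 3, 17, 9, 25, 5) → sum 64
(3, 17, 9, 25, 5, 16) → sum 75
(17, 9, 25, 5, 16, 16) → sum 88
Lowest of these is 51.

51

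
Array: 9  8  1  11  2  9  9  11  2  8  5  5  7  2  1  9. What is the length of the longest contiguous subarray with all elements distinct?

add 9: [9] len 1
add 8: [9, 8] len 2
add 1: [9, 8, 1] len 3
add 11: [9, 8, 1, 11] len 4
add 2: [9, 8, 1, 11, 2] len 5
add 9 (repeat 9, move left end past it): [8, 1, 11, 2, 9] len 5
add 9 (repeat 9, move left end past it): [9] len 1
add 11: [9, 11] len 2
add 2: [9, 11, 2] len 3
add 8: [9, 11, 2, 8] len 4
add 5: [9, 11, 2, 8, 5] len 5
add 5 (repeat 5, move left end past it): [5] len 1
add 7: [5, 7] len 2
add 2: [5, 7, 2] len 3
add 1: [5, 7, 2, 1] len 4
add 9: [5, 7, 2, 1, 9] len 5
Longest all-distinct length: 5.

5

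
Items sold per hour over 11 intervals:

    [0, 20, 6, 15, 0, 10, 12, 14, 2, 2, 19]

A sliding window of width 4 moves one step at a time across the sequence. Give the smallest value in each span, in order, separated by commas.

Sliding a size-4 window across the 11 values:
(0, 20, 6, 15) → min 0
(20, 6, 15, 0) → min 0
(6, 15, 0, 10) → min 0
(15, 0, 10, 12) → min 0
(0, 10, 12, 14) → min 0
(10, 12, 14, 2) → min 2
(12, 14, 2, 2) → min 2
(14, 2, 2, 19) → min 2

0, 0, 0, 0, 0, 2, 2, 2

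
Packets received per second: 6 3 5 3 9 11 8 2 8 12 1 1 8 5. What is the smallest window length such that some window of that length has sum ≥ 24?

3

Extend right; whenever the sum reaches 24, record the length and shrink from the left:
add 6: running sum 6 < 24
add 3: running sum 9 < 24
add 5: running sum 14 < 24
add 3: running sum 17 < 24
end 4: [6, 3, 5, 3, 9] sum 26, len 5
end 5: [5, 3, 9, 11] sum 28, len 4
end 6: [9, 11, 8] sum 28, len 3
end 7: [9, 11, 8, 2] sum 30, len 4
end 8: [11, 8, 2, 8] sum 29, len 4
end 9: [8, 2, 8, 12] sum 30, len 4
end 10: [8, 2, 8, 12, 1] sum 31, len 5
end 11: [2, 8, 12, 1, 1] sum 24, len 5
end 12: [8, 12, 1, 1, 8] sum 30, len 5
end 13: [12, 1, 1, 8, 5] sum 27, len 5
Shortest qualifying length: 3.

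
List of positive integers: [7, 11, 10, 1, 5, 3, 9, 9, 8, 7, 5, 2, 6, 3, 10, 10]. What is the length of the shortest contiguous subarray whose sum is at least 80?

13

add 7: running sum 7 < 80
add 11: running sum 18 < 80
add 10: running sum 28 < 80
add 1: running sum 29 < 80
add 5: running sum 34 < 80
add 3: running sum 37 < 80
add 9: running sum 46 < 80
add 9: running sum 55 < 80
add 8: running sum 63 < 80
add 7: running sum 70 < 80
add 5: running sum 75 < 80
add 2: running sum 77 < 80
add 6: shortest ending here [7, 11, 10, 1, 5, 3, 9, 9, 8, 7, 5, 2, 6] sum 83, len 13
add 3: shortest ending here [7, 11, 10, 1, 5, 3, 9, 9, 8, 7, 5, 2, 6, 3] sum 86, len 14
add 10: shortest ending here [11, 10, 1, 5, 3, 9, 9, 8, 7, 5, 2, 6, 3, 10] sum 89, len 14
add 10: shortest ending here [10, 1, 5, 3, 9, 9, 8, 7, 5, 2, 6, 3, 10, 10] sum 88, len 14
Shortest qualifying length: 13.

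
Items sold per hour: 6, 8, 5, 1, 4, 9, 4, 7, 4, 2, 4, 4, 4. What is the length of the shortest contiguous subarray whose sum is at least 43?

8

add 6: running sum 6 < 43
add 8: running sum 14 < 43
add 5: running sum 19 < 43
add 1: running sum 20 < 43
add 4: running sum 24 < 43
add 9: running sum 33 < 43
add 4: running sum 37 < 43
end 7: [6, 8, 5, 1, 4, 9, 4, 7] sum 44, len 8
end 8: [6, 8, 5, 1, 4, 9, 4, 7, 4] sum 48, len 9
end 9: [8, 5, 1, 4, 9, 4, 7, 4, 2] sum 44, len 9
end 10: [8, 5, 1, 4, 9, 4, 7, 4, 2, 4] sum 48, len 10
end 11: [5, 1, 4, 9, 4, 7, 4, 2, 4, 4] sum 44, len 10
end 12: [1, 4, 9, 4, 7, 4, 2, 4, 4, 4] sum 43, len 10
Shortest qualifying length: 8.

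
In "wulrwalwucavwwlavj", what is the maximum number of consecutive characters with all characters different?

[w] len 1
[w, u] len 2
[w, u, l] len 3
[w, u, l, r] len 4
[u, l, r, w] len 4
[u, l, r, w, a] len 5
[r, w, a, l] len 4
[a, l, w] len 3
[a, l, w, u] len 4
[a, l, w, u, c] len 5
[l, w, u, c, a] len 5
[l, w, u, c, a, v] len 6
[u, c, a, v, w] len 5
[w] len 1
[w, l] len 2
[w, l, a] len 3
[w, l, a, v] len 4
[w, l, a, v, j] len 5
Longest all-distinct length: 6.

6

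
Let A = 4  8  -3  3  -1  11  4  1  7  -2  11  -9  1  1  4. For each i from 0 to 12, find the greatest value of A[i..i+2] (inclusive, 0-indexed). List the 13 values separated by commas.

8, 8, 3, 11, 11, 11, 7, 7, 11, 11, 11, 1, 4

[4, 8, -3] → max 8
[8, -3, 3] → max 8
[-3, 3, -1] → max 3
[3, -1, 11] → max 11
[-1, 11, 4] → max 11
[11, 4, 1] → max 11
[4, 1, 7] → max 7
[1, 7, -2] → max 7
[7, -2, 11] → max 11
[-2, 11, -9] → max 11
[11, -9, 1] → max 11
[-9, 1, 1] → max 1
[1, 1, 4] → max 4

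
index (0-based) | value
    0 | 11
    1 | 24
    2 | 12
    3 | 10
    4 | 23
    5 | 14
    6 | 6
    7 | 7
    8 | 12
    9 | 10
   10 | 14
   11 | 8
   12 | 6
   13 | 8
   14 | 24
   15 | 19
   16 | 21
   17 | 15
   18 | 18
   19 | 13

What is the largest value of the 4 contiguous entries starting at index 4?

23

Elements at indices 4..7: 23, 14, 6, 7
max(23, 14, 6, 7) = 23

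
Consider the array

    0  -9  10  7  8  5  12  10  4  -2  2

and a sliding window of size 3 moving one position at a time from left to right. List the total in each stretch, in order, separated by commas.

1, 8, 25, 20, 25, 27, 26, 12, 4

(0, -9, 10) → sum 1
(-9, 10, 7) → sum 8
(10, 7, 8) → sum 25
(7, 8, 5) → sum 20
(8, 5, 12) → sum 25
(5, 12, 10) → sum 27
(12, 10, 4) → sum 26
(10, 4, -2) → sum 12
(4, -2, 2) → sum 4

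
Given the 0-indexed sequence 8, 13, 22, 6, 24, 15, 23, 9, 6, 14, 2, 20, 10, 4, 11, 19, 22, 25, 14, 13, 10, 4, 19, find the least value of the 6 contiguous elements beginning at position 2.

6

Elements at indices 2..7: 22, 6, 24, 15, 23, 9
min(22, 6, 24, 15, 23, 9) = 6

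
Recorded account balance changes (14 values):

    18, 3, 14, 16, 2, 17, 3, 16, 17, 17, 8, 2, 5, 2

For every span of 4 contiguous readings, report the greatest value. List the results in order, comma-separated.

18, 16, 17, 17, 17, 17, 17, 17, 17, 17, 8

(18, 3, 14, 16) → max 18
(3, 14, 16, 2) → max 16
(14, 16, 2, 17) → max 17
(16, 2, 17, 3) → max 17
(2, 17, 3, 16) → max 17
(17, 3, 16, 17) → max 17
(3, 16, 17, 17) → max 17
(16, 17, 17, 8) → max 17
(17, 17, 8, 2) → max 17
(17, 8, 2, 5) → max 17
(8, 2, 5, 2) → max 8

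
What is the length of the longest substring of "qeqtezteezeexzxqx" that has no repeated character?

4

[q] len 1
[q, e] len 2
[e, q] len 2
[e, q, t] len 3
[q, t, e] len 3
[q, t, e, z] len 4
[e, z, t] len 3
[z, t, e] len 3
[e] len 1
[e, z] len 2
[z, e] len 2
[e] len 1
[e, x] len 2
[e, x, z] len 3
[z, x] len 2
[z, x, q] len 3
[q, x] len 2
Longest all-distinct length: 4.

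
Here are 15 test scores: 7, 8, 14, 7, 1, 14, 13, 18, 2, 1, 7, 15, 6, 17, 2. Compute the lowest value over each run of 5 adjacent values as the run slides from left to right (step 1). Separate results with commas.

Sliding a size-5 window across the 15 values:
(7, 8, 14, 7, 1) → min 1
(8, 14, 7, 1, 14) → min 1
(14, 7, 1, 14, 13) → min 1
(7, 1, 14, 13, 18) → min 1
(1, 14, 13, 18, 2) → min 1
(14, 13, 18, 2, 1) → min 1
(13, 18, 2, 1, 7) → min 1
(18, 2, 1, 7, 15) → min 1
(2, 1, 7, 15, 6) → min 1
(1, 7, 15, 6, 17) → min 1
(7, 15, 6, 17, 2) → min 2

1, 1, 1, 1, 1, 1, 1, 1, 1, 1, 2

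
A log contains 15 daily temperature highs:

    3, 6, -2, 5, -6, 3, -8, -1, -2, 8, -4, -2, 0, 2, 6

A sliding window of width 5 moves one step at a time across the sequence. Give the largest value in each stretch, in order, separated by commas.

(3, 6, -2, 5, -6) → max 6
(6, -2, 5, -6, 3) → max 6
(-2, 5, -6, 3, -8) → max 5
(5, -6, 3, -8, -1) → max 5
(-6, 3, -8, -1, -2) → max 3
(3, -8, -1, -2, 8) → max 8
(-8, -1, -2, 8, -4) → max 8
(-1, -2, 8, -4, -2) → max 8
(-2, 8, -4, -2, 0) → max 8
(8, -4, -2, 0, 2) → max 8
(-4, -2, 0, 2, 6) → max 6

6, 6, 5, 5, 3, 8, 8, 8, 8, 8, 6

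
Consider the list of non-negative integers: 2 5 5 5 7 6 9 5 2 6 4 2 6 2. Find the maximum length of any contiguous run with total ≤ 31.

7

→ 2: sum 2, len 1
→ 5: sum 7, len 2
→ 5: sum 12, len 3
→ 5: sum 17, len 4
→ 7: sum 24, len 5
→ 6: sum 30, len 6
→ 9 (dropped 2, 5, 5): sum 27, len 4
→ 5 (dropped 5): sum 27, len 4
→ 2: sum 29, len 5
→ 6 (dropped 7): sum 28, len 5
→ 4 (dropped 6): sum 26, len 5
→ 2: sum 28, len 6
→ 6 (dropped 9): sum 25, len 6
→ 2: sum 27, len 7
Longest length seen: 7.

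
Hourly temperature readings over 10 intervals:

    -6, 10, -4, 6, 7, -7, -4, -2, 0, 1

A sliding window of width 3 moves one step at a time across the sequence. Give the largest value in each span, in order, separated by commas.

(-6, 10, -4) → max 10
(10, -4, 6) → max 10
(-4, 6, 7) → max 7
(6, 7, -7) → max 7
(7, -7, -4) → max 7
(-7, -4, -2) → max -2
(-4, -2, 0) → max 0
(-2, 0, 1) → max 1

10, 10, 7, 7, 7, -2, 0, 1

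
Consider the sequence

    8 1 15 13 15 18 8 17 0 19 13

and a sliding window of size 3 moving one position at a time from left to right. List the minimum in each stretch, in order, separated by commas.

(8, 1, 15) → min 1
(1, 15, 13) → min 1
(15, 13, 15) → min 13
(13, 15, 18) → min 13
(15, 18, 8) → min 8
(18, 8, 17) → min 8
(8, 17, 0) → min 0
(17, 0, 19) → min 0
(0, 19, 13) → min 0

1, 1, 13, 13, 8, 8, 0, 0, 0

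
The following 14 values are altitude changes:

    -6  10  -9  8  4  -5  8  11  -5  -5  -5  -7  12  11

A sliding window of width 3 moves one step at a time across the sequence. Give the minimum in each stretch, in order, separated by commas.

-9, -9, -9, -5, -5, -5, -5, -5, -5, -7, -7, -7

-6 10 -9 → min -9
10 -9 8 → min -9
-9 8 4 → min -9
8 4 -5 → min -5
4 -5 8 → min -5
-5 8 11 → min -5
8 11 -5 → min -5
11 -5 -5 → min -5
-5 -5 -5 → min -5
-5 -5 -7 → min -7
-5 -7 12 → min -7
-7 12 11 → min -7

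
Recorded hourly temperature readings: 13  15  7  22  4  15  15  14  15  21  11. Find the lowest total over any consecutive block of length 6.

[13, 15, 7, 22, 4, 15] → sum 76
[15, 7, 22, 4, 15, 15] → sum 78
[7, 22, 4, 15, 15, 14] → sum 77
[22, 4, 15, 15, 14, 15] → sum 85
[4, 15, 15, 14, 15, 21] → sum 84
[15, 15, 14, 15, 21, 11] → sum 91
Lowest of these is 76.

76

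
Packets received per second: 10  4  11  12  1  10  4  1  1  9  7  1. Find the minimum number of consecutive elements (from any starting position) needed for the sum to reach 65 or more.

11

Extend right; whenever the sum reaches 65, record the length and shrink from the left:
add 10: running sum 10 < 65
add 4: running sum 14 < 65
add 11: running sum 25 < 65
add 12: running sum 37 < 65
add 1: running sum 38 < 65
add 10: running sum 48 < 65
add 4: running sum 52 < 65
add 1: running sum 53 < 65
add 1: running sum 54 < 65
add 9: running sum 63 < 65
end 10: [10, 4, 11, 12, 1, 10, 4, 1, 1, 9, 7] sum 70, len 11
end 11: [10, 4, 11, 12, 1, 10, 4, 1, 1, 9, 7, 1] sum 71, len 12
Shortest qualifying length: 11.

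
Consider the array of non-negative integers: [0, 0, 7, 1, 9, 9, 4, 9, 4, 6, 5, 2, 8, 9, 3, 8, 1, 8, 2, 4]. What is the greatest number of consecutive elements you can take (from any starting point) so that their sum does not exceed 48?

add 0: [0] sum 0, len 1
add 0: [0, 0] sum 0, len 2
add 7: [0, 0, 7] sum 7, len 3
add 1: [0, 0, 7, 1] sum 8, len 4
add 9: [0, 0, 7, 1, 9] sum 17, len 5
add 9: [0, 0, 7, 1, 9, 9] sum 26, len 6
add 4: [0, 0, 7, 1, 9, 9, 4] sum 30, len 7
add 9: [0, 0, 7, 1, 9, 9, 4, 9] sum 39, len 8
add 4: [0, 0, 7, 1, 9, 9, 4, 9, 4] sum 43, len 9
add 6: [1, 9, 9, 4, 9, 4, 6] sum 42, len 7
add 5: [1, 9, 9, 4, 9, 4, 6, 5] sum 47, len 8
add 2: [9, 9, 4, 9, 4, 6, 5, 2] sum 48, len 8
add 8: [9, 4, 9, 4, 6, 5, 2, 8] sum 47, len 8
add 9: [4, 9, 4, 6, 5, 2, 8, 9] sum 47, len 8
add 3: [9, 4, 6, 5, 2, 8, 9, 3] sum 46, len 8
add 8: [4, 6, 5, 2, 8, 9, 3, 8] sum 45, len 8
add 1: [4, 6, 5, 2, 8, 9, 3, 8, 1] sum 46, len 9
add 8: [5, 2, 8, 9, 3, 8, 1, 8] sum 44, len 8
add 2: [5, 2, 8, 9, 3, 8, 1, 8, 2] sum 46, len 9
add 4: [2, 8, 9, 3, 8, 1, 8, 2, 4] sum 45, len 9
Longest length seen: 9.

9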